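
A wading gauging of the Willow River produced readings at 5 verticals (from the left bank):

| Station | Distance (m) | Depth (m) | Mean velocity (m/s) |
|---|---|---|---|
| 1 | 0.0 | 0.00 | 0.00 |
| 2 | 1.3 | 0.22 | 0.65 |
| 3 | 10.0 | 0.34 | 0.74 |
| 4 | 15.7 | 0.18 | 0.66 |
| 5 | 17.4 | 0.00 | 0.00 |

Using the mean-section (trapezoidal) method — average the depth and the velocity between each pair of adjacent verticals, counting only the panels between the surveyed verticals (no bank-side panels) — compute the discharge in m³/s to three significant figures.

2.83 m³/s

Panel 1-2: Δb = 1.3 m, d̄ = (0.00+0.22)/2 = 0.11, v̄ = (0.00+0.65)/2 = 0.325 → q = 1.3×0.11×0.325 = 0.04648 m³/s
Panel 2-3: Δb = 8.7 m, d̄ = (0.22+0.34)/2 = 0.28, v̄ = (0.65+0.74)/2 = 0.695 → q = 8.7×0.28×0.695 = 1.693 m³/s
Panel 3-4: Δb = 5.7 m, d̄ = (0.34+0.18)/2 = 0.26, v̄ = (0.74+0.66)/2 = 0.7 → q = 5.7×0.26×0.7 = 1.037 m³/s
Panel 4-5: Δb = 1.7 m, d̄ = (0.18+0.00)/2 = 0.09, v̄ = (0.66+0.00)/2 = 0.33 → q = 1.7×0.09×0.33 = 0.05049 m³/s
Q = Σ q = 2.827 m³/s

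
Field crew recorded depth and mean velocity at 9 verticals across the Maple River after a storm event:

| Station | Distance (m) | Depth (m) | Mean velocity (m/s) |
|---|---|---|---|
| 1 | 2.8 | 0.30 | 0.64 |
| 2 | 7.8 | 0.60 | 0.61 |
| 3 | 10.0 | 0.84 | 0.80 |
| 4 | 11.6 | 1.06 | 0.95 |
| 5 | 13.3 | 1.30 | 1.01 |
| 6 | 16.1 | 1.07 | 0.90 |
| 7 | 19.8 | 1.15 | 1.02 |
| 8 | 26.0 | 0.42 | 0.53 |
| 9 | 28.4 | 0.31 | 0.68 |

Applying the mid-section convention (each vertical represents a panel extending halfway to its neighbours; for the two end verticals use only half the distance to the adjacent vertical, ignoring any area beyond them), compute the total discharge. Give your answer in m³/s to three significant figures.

w_1 = (7.8 − 2.8)/2 = 2.5 m; q_1 = 0.64 × 0.30 × 2.5 = 0.4800 m³/s
w_2 = (10.0 − 2.8)/2 = 3.6 m; q_2 = 0.61 × 0.60 × 3.6 = 1.318 m³/s
w_3 = (11.6 − 7.8)/2 = 1.9 m; q_3 = 0.80 × 0.84 × 1.9 = 1.277 m³/s
w_4 = (13.3 − 10.0)/2 = 1.65 m; q_4 = 0.95 × 1.06 × 1.65 = 1.662 m³/s
w_5 = (16.1 − 11.6)/2 = 2.25 m; q_5 = 1.01 × 1.30 × 2.25 = 2.954 m³/s
w_6 = (19.8 − 13.3)/2 = 3.25 m; q_6 = 0.90 × 1.07 × 3.25 = 3.130 m³/s
w_7 = (26.0 − 16.1)/2 = 4.95 m; q_7 = 1.02 × 1.15 × 4.95 = 5.806 m³/s
w_8 = (28.4 − 19.8)/2 = 4.3 m; q_8 = 0.53 × 0.42 × 4.3 = 0.9572 m³/s
w_9 = (28.4 − 26.0)/2 = 1.2 m; q_9 = 0.68 × 0.31 × 1.2 = 0.2530 m³/s
Q = Σ qᵢ = 17.84 m³/s

17.8 m³/s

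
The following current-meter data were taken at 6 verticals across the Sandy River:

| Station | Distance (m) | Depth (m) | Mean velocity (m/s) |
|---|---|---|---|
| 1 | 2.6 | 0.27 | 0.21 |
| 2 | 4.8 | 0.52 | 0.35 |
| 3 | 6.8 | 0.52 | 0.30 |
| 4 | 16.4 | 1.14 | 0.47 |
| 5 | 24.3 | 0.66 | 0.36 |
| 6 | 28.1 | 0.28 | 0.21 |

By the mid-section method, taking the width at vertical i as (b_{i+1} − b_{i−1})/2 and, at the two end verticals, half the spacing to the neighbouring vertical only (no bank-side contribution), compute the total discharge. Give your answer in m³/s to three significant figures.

w_1 = (4.8 − 2.6)/2 = 1.1 m; q_1 = 0.21 × 0.27 × 1.1 = 0.06237 m³/s
w_2 = (6.8 − 2.6)/2 = 2.1 m; q_2 = 0.35 × 0.52 × 2.1 = 0.3822 m³/s
w_3 = (16.4 − 4.8)/2 = 5.8 m; q_3 = 0.30 × 0.52 × 5.8 = 0.9048 m³/s
w_4 = (24.3 − 6.8)/2 = 8.75 m; q_4 = 0.47 × 1.14 × 8.75 = 4.688 m³/s
w_5 = (28.1 − 16.4)/2 = 5.85 m; q_5 = 0.36 × 0.66 × 5.85 = 1.390 m³/s
w_6 = (28.1 − 24.3)/2 = 1.9 m; q_6 = 0.21 × 0.28 × 1.9 = 0.1117 m³/s
Q = Σ qᵢ = 7.539 m³/s

7.54 m³/s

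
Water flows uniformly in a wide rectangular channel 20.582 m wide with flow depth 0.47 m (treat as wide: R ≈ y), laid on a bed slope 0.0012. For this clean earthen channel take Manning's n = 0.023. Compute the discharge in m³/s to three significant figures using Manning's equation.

8.81 m³/s

A = b·y = 20.582 × 0.47 = 9.674 m²
Wide channel: R ≈ y = 0.47 m
Q = (1/n)·A·R^(2/3)·S^(1/2) = (1/0.023) × 9.674 × 0.4700^(2/3) × 0.0012^(1/2) = 8.807 m³/s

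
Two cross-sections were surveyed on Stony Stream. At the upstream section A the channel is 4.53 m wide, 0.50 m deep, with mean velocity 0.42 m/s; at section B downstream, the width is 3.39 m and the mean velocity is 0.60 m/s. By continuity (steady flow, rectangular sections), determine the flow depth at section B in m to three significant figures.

0.468 m

Q = A₁V₁ = (4.53×0.50) × 0.42 = 0.9513 m³/s
d₂ = Q/(b₂ V₂) = 0.9513/(3.39×0.60) = 0.4677 m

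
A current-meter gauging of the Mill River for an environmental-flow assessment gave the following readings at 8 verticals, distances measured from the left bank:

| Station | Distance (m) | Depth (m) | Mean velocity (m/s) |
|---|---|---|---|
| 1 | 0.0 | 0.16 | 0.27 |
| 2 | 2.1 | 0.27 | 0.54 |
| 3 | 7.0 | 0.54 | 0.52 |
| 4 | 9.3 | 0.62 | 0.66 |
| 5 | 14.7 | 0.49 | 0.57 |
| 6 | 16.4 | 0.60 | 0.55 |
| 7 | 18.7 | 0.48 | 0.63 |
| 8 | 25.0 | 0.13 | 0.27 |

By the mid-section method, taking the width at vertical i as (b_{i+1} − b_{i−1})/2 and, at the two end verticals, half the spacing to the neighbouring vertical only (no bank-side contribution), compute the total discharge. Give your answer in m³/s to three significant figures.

6.20 m³/s

w_1 = (2.1 − 0.0)/2 = 1.05 m; q_1 = 0.27 × 0.16 × 1.05 = 0.04536 m³/s
w_2 = (7.0 − 0.0)/2 = 3.5 m; q_2 = 0.54 × 0.27 × 3.5 = 0.5103 m³/s
w_3 = (9.3 − 2.1)/2 = 3.6 m; q_3 = 0.52 × 0.54 × 3.6 = 1.011 m³/s
w_4 = (14.7 − 7.0)/2 = 3.85 m; q_4 = 0.66 × 0.62 × 3.85 = 1.575 m³/s
w_5 = (16.4 − 9.3)/2 = 3.55 m; q_5 = 0.57 × 0.49 × 3.55 = 0.9915 m³/s
w_6 = (18.7 − 14.7)/2 = 2 m; q_6 = 0.55 × 0.60 × 2 = 0.6600 m³/s
w_7 = (25.0 − 16.4)/2 = 4.3 m; q_7 = 0.63 × 0.48 × 4.3 = 1.300 m³/s
w_8 = (25.0 − 18.7)/2 = 3.15 m; q_8 = 0.27 × 0.13 × 3.15 = 0.1106 m³/s
Q = Σ qᵢ = 6.204 m³/s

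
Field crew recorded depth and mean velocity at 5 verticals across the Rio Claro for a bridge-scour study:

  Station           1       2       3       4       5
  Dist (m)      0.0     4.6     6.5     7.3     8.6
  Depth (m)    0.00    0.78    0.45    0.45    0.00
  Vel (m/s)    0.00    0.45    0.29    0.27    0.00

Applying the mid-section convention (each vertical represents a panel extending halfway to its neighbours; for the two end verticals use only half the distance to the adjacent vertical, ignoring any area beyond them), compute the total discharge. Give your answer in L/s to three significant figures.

1440 L/s

w_2 = (6.5 − 0.0)/2 = 3.25 m; q_2 = 0.45 × 0.78 × 3.25 = 1.141 m³/s
w_3 = (7.3 − 4.6)/2 = 1.35 m; q_3 = 0.29 × 0.45 × 1.35 = 0.1762 m³/s
w_4 = (8.6 − 6.5)/2 = 1.05 m; q_4 = 0.27 × 0.45 × 1.05 = 0.1276 m³/s
Stations 1, 5 contribute zero (depth or velocity is 0).
Q = Σ qᵢ = 1.445 m³/s
= 1.445 × 1000 = 1445 L/s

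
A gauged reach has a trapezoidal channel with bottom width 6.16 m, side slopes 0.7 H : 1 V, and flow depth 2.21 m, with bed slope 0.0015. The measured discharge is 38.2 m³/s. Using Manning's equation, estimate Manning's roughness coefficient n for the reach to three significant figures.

A = (b + z·y)·y = (6.16 + 0.7×2.21)×2.21 = 17.03 m²
P = b + 2y√(1+z²) = 6.16 + 2×2.21×√(1+0.7²) = 11.56 m
R = A/P = 17.03/11.56 = 1.474 m
n = (1/Q)·A·R^(2/3)·S^(1/2) = (1/38.2) × 17.03 × 1.295 × 0.03873 = 0.02237

0.0224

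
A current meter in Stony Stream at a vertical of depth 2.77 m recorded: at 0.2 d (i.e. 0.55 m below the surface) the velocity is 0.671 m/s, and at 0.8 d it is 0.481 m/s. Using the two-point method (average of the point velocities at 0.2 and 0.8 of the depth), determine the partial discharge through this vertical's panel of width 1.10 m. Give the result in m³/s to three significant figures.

1.76 m³/s

v̄ = (0.671 + 0.481) / 2 = 0.5760 m/s
q = v̄ × d × w = 0.5760 × 2.77 × 1.10 = 1.755 m³/s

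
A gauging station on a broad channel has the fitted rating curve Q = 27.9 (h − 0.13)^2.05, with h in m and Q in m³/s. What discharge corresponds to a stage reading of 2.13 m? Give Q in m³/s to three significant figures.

116 m³/s

Q = 27.9 × (2.13 − 0.13)^2.05 = 27.9 × 2^2.05 = 115.5 m³/s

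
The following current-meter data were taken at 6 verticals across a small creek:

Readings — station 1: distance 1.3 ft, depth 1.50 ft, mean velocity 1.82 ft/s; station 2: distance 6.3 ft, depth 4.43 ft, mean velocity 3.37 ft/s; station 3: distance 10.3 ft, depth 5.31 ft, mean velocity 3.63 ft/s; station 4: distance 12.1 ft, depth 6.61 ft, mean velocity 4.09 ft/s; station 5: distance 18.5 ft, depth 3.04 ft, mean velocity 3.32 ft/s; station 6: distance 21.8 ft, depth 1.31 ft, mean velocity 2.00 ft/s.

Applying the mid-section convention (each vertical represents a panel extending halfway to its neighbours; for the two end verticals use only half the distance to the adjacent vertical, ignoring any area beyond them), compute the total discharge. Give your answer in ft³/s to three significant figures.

294 ft³/s

w_1 = (6.3 − 1.3)/2 = 2.5 ft; q_1 = 1.82 × 1.50 × 2.5 = 6.825 ft³/s
w_2 = (10.3 − 1.3)/2 = 4.5 ft; q_2 = 3.37 × 4.43 × 4.5 = 67.18 ft³/s
w_3 = (12.1 − 6.3)/2 = 2.9 ft; q_3 = 3.63 × 5.31 × 2.9 = 55.90 ft³/s
w_4 = (18.5 − 10.3)/2 = 4.1 ft; q_4 = 4.09 × 6.61 × 4.1 = 110.8 ft³/s
w_5 = (21.8 − 12.1)/2 = 4.85 ft; q_5 = 3.32 × 3.04 × 4.85 = 48.95 ft³/s
w_6 = (21.8 − 18.5)/2 = 1.65 ft; q_6 = 2.00 × 1.31 × 1.65 = 4.323 ft³/s
Q = Σ qᵢ = 294.0 ft³/s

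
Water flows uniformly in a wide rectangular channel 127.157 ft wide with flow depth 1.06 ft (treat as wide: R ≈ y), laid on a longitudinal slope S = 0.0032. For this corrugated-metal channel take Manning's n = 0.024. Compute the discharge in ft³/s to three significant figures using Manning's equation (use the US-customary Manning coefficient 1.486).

491 ft³/s

A = b·y = 127.157 × 1.06 = 134.8 ft²
Wide channel: R ≈ y = 1.06 ft
Q = (1.486/n)·A·R^(2/3)·S^(1/2) = (1.486/0.024) × 134.8 × 1.060^(2/3) × 0.0032^(1/2) = 490.8 ft³/s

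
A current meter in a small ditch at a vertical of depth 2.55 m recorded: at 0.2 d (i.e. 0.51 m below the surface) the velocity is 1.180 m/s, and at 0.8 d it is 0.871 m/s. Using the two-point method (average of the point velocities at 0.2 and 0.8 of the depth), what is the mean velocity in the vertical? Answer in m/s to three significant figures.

v̄ = (1.180 + 0.871) / 2 = 1.026 m/s

1.03 m/s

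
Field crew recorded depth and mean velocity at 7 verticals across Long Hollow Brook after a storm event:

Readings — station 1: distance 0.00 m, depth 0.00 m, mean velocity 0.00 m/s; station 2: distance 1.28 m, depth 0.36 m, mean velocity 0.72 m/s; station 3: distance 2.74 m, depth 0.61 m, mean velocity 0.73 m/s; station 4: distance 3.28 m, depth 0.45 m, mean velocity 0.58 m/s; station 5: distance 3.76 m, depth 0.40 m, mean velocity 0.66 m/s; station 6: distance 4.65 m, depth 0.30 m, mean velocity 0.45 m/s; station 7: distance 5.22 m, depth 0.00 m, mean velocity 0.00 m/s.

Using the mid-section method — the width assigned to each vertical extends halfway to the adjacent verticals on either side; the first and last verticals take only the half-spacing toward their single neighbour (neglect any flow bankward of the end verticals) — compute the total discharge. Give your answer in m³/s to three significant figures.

w_2 = (2.74 − 0.00)/2 = 1.37 m; q_2 = 0.72 × 0.36 × 1.37 = 0.3551 m³/s
w_3 = (3.28 − 1.28)/2 = 1 m; q_3 = 0.73 × 0.61 × 1 = 0.4453 m³/s
w_4 = (3.76 − 2.74)/2 = 0.51 m; q_4 = 0.58 × 0.45 × 0.51 = 0.1331 m³/s
w_5 = (4.65 − 3.28)/2 = 0.685 m; q_5 = 0.66 × 0.40 × 0.685 = 0.1808 m³/s
w_6 = (5.22 − 3.76)/2 = 0.73 m; q_6 = 0.45 × 0.30 × 0.73 = 0.09855 m³/s
Stations 1, 7 contribute zero (depth or velocity is 0).
Q = Σ qᵢ = 1.213 m³/s

1.21 m³/s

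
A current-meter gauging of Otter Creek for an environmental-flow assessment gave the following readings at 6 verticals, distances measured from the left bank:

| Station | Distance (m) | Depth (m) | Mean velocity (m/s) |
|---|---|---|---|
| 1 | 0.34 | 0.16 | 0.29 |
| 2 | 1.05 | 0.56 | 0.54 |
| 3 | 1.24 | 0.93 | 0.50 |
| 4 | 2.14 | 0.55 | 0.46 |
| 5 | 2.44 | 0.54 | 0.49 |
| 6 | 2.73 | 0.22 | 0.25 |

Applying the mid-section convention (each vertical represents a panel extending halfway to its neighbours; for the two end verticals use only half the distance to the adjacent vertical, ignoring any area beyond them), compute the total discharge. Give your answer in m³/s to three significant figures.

w_1 = (1.05 − 0.34)/2 = 0.355 m; q_1 = 0.29 × 0.16 × 0.355 = 0.01647 m³/s
w_2 = (1.24 − 0.34)/2 = 0.45 m; q_2 = 0.54 × 0.56 × 0.45 = 0.1361 m³/s
w_3 = (2.14 − 1.05)/2 = 0.545 m; q_3 = 0.50 × 0.93 × 0.545 = 0.2534 m³/s
w_4 = (2.44 − 1.24)/2 = 0.6 m; q_4 = 0.46 × 0.55 × 0.6 = 0.1518 m³/s
w_5 = (2.73 − 2.14)/2 = 0.295 m; q_5 = 0.49 × 0.54 × 0.295 = 0.07806 m³/s
w_6 = (2.73 − 2.44)/2 = 0.145 m; q_6 = 0.25 × 0.22 × 0.145 = 0.007975 m³/s
Q = Σ qᵢ = 0.6438 m³/s

0.644 m³/s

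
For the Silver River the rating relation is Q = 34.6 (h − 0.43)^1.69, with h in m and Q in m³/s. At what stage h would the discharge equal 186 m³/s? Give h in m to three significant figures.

3.14 m

h − h₀ = (Q/C)^(1/b) = (186/34.6)^(1/1.69) = 2.705 m
h = 0.43 + 2.705 = 3.135 m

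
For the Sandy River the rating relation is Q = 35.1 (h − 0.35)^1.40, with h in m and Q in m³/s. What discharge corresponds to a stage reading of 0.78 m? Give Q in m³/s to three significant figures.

10.8 m³/s

Q = 35.1 × (0.78 − 0.35)^1.40 = 35.1 × 0.43^1.40 = 10.77 m³/s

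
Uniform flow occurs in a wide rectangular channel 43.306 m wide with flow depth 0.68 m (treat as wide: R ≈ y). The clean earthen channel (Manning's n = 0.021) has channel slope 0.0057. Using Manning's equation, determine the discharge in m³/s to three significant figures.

81.9 m³/s

A = b·y = 43.306 × 0.68 = 29.45 m²
Wide channel: R ≈ y = 0.68 m
Q = (1/n)·A·R^(2/3)·S^(1/2) = (1/0.021) × 29.45 × 0.6800^(2/3) × 0.0057^(1/2) = 81.87 m³/s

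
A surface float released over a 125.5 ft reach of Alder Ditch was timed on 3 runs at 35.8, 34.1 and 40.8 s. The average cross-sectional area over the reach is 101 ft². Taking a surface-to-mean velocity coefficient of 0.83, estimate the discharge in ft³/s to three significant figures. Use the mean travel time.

285 ft³/s

t̄ = (35.8 + 34.1 + 40.8) / 3 = 36.9 s
v_surface = L / t̄ = 125.5 / 36.9 = 3.401 ft/s
v_mean = 0.83 × 3.401 = 2.823 ft/s
Q = A × v_mean = 101 × 2.823 = 285.1 ft³/s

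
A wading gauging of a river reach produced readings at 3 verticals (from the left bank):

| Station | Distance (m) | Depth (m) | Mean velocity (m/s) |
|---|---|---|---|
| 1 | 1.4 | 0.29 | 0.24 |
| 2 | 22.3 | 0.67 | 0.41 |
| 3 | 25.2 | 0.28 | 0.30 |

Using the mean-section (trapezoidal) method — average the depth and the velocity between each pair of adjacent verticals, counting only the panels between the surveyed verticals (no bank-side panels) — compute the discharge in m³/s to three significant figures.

3.75 m³/s

Panel 1-2: Δb = 20.9 m, d̄ = (0.29+0.67)/2 = 0.48, v̄ = (0.24+0.41)/2 = 0.325 → q = 20.9×0.48×0.325 = 3.260 m³/s
Panel 2-3: Δb = 2.9 m, d̄ = (0.67+0.28)/2 = 0.475, v̄ = (0.41+0.30)/2 = 0.355 → q = 2.9×0.475×0.355 = 0.4890 m³/s
Q = Σ q = 3.749 m³/s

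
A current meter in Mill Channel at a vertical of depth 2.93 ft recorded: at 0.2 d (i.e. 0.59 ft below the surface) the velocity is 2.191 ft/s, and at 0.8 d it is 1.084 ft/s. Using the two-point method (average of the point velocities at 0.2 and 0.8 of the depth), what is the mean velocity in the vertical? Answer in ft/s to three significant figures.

v̄ = (2.191 + 1.084) / 2 = 1.638 ft/s

1.64 ft/s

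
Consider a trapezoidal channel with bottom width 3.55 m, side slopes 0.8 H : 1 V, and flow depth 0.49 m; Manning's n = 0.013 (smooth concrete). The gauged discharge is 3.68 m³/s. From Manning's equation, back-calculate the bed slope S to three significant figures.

A = (b + z·y)·y = (3.55 + 0.8×0.49)×0.49 = 1.932 m²
P = b + 2y√(1+z²) = 3.55 + 2×0.49×√(1+0.8²) = 4.805 m
R = A/P = 1.932/4.805 = 0.4020 m
S = (Q·n / (1·A·R^(2/3)))² = (3.68×0.013 / (1×1.932×0.5447))² = 0.002068

0.00207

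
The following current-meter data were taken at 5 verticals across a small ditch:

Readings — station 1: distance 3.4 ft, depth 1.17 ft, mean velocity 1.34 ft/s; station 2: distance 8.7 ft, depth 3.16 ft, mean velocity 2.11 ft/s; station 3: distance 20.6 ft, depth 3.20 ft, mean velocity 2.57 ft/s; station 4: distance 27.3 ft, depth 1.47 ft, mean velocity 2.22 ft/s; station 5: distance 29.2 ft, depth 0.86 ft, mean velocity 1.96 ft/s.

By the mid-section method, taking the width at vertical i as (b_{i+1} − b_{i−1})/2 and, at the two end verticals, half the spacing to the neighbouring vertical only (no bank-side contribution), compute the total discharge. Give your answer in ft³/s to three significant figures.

154 ft³/s

w_1 = (8.7 − 3.4)/2 = 2.65 ft; q_1 = 1.34 × 1.17 × 2.65 = 4.155 ft³/s
w_2 = (20.6 − 3.4)/2 = 8.6 ft; q_2 = 2.11 × 3.16 × 8.6 = 57.34 ft³/s
w_3 = (27.3 − 8.7)/2 = 9.3 ft; q_3 = 2.57 × 3.20 × 9.3 = 76.48 ft³/s
w_4 = (29.2 − 20.6)/2 = 4.3 ft; q_4 = 2.22 × 1.47 × 4.3 = 14.03 ft³/s
w_5 = (29.2 − 27.3)/2 = 0.95 ft; q_5 = 1.96 × 0.86 × 0.95 = 1.601 ft³/s
Q = Σ qᵢ = 153.6 ft³/s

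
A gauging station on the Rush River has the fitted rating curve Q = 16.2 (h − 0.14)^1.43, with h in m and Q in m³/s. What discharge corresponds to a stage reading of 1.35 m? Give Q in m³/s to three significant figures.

Q = 16.2 × (1.35 − 0.14)^1.43 = 16.2 × 1.21^1.43 = 21.28 m³/s

21.3 m³/s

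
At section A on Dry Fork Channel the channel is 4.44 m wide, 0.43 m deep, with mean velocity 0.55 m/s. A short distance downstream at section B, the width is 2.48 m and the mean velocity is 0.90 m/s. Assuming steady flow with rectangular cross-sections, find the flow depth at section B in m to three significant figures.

Q = A₁V₁ = (4.44×0.43) × 0.55 = 1.050 m³/s
d₂ = Q/(b₂ V₂) = 1.050/(2.48×0.90) = 0.4705 m

0.470 m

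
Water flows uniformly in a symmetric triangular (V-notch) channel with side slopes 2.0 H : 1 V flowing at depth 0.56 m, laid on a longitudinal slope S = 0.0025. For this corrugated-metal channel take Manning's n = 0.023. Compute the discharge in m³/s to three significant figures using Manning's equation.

A = z·y² = 2.0×0.56² = 0.6272 m²
P = 2y√(1+z²) = 2×0.56×√(1+2.0²) = 2.504 m
R = A/P = 0.6272/2.504 = 0.2504 m
Q = (1/n)·A·R^(2/3)·S^(1/2) = (1/0.023) × 0.6272 × 0.2504^(2/3) × 0.0025^(1/2) = 0.5417 m³/s

0.542 m³/s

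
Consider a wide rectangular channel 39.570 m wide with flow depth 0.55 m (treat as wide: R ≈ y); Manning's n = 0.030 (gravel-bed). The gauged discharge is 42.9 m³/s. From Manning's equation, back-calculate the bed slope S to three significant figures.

0.00776

A = b·y = 39.570 × 0.55 = 21.76 m²
Wide channel: R ≈ y = 0.55 m
S = (Q·n / (1·A·R^(2/3)))² = (42.9×0.030 / (1×21.76×0.6713))² = 0.007760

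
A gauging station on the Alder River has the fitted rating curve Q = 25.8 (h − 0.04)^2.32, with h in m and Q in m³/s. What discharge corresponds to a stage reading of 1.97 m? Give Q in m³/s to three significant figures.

119 m³/s

Q = 25.8 × (1.97 − 0.04)^2.32 = 25.8 × 1.93^2.32 = 118.6 m³/s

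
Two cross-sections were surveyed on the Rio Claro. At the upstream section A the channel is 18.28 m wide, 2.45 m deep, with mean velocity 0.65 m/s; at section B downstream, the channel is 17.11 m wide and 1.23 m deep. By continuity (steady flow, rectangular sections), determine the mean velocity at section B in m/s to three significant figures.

1.38 m/s

Q = A₁V₁ = (18.28×2.45) × 0.65 = 29.11 m³/s
A₂ = 17.11 × 1.23 = 21.05 m²
V₂ = Q/A₂ = 29.11/21.05 = 1.383 m/s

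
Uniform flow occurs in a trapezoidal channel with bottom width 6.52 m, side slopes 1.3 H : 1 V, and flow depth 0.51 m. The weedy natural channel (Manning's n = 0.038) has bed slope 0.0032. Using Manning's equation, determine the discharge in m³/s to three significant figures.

3.19 m³/s

A = (b + z·y)·y = (6.52 + 1.3×0.51)×0.51 = 3.663 m²
P = b + 2y√(1+z²) = 6.52 + 2×0.51×√(1+1.3²) = 8.193 m
R = A/P = 3.663/8.193 = 0.4471 m
Q = (1/n)·A·R^(2/3)·S^(1/2) = (1/0.038) × 3.663 × 0.4471^(2/3) × 0.0032^(1/2) = 3.189 m³/s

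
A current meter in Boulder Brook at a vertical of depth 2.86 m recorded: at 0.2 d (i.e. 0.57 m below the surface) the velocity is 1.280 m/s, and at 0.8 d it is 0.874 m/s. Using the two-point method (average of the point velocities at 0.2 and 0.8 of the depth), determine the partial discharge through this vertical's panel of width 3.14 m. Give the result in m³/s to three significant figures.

v̄ = (1.280 + 0.874) / 2 = 1.077 m/s
q = v̄ × d × w = 1.077 × 2.86 × 3.14 = 9.672 m³/s

9.67 m³/s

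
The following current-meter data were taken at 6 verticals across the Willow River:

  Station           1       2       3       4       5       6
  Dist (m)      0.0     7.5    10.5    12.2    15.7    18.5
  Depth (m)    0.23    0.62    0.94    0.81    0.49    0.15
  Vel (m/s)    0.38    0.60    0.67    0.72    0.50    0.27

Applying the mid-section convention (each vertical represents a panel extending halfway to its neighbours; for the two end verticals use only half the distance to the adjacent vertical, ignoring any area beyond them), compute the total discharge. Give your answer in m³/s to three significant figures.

w_1 = (7.5 − 0.0)/2 = 3.75 m; q_1 = 0.38 × 0.23 × 3.75 = 0.3278 m³/s
w_2 = (10.5 − 0.0)/2 = 5.25 m; q_2 = 0.60 × 0.62 × 5.25 = 1.953 m³/s
w_3 = (12.2 − 7.5)/2 = 2.35 m; q_3 = 0.67 × 0.94 × 2.35 = 1.480 m³/s
w_4 = (15.7 − 10.5)/2 = 2.6 m; q_4 = 0.72 × 0.81 × 2.6 = 1.516 m³/s
w_5 = (18.5 − 12.2)/2 = 3.15 m; q_5 = 0.50 × 0.49 × 3.15 = 0.7718 m³/s
w_6 = (18.5 − 15.7)/2 = 1.4 m; q_6 = 0.27 × 0.15 × 1.4 = 0.05670 m³/s
Q = Σ qᵢ = 6.106 m³/s

6.11 m³/s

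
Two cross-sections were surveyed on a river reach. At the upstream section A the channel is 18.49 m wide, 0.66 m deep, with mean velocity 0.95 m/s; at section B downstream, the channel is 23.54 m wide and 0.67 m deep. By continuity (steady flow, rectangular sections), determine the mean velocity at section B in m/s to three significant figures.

0.735 m/s

Q = A₁V₁ = (18.49×0.66) × 0.95 = 11.59 m³/s
A₂ = 23.54 × 0.67 = 15.77 m²
V₂ = Q/A₂ = 11.59/15.77 = 0.7351 m/s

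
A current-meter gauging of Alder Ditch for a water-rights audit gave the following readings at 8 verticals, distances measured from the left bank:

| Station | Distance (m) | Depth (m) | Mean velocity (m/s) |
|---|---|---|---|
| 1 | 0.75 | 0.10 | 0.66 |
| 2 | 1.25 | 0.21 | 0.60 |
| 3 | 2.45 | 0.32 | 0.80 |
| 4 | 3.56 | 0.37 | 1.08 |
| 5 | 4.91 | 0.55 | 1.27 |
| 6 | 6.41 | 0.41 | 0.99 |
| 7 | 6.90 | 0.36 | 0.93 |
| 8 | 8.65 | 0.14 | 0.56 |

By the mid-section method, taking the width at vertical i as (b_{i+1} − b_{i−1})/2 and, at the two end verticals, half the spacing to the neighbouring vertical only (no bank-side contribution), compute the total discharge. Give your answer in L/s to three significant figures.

w_1 = (1.25 − 0.75)/2 = 0.25 m; q_1 = 0.66 × 0.10 × 0.25 = 0.01650 m³/s
w_2 = (2.45 − 0.75)/2 = 0.85 m; q_2 = 0.60 × 0.21 × 0.85 = 0.1071 m³/s
w_3 = (3.56 − 1.25)/2 = 1.155 m; q_3 = 0.80 × 0.32 × 1.155 = 0.2957 m³/s
w_4 = (4.91 − 2.45)/2 = 1.23 m; q_4 = 1.08 × 0.37 × 1.23 = 0.4915 m³/s
w_5 = (6.41 − 3.56)/2 = 1.425 m; q_5 = 1.27 × 0.55 × 1.425 = 0.9954 m³/s
w_6 = (6.90 − 4.91)/2 = 0.995 m; q_6 = 0.99 × 0.41 × 0.995 = 0.4039 m³/s
w_7 = (8.65 − 6.41)/2 = 1.12 m; q_7 = 0.93 × 0.36 × 1.12 = 0.3750 m³/s
w_8 = (8.65 − 6.90)/2 = 0.875 m; q_8 = 0.56 × 0.14 × 0.875 = 0.06860 m³/s
Q = Σ qᵢ = 2.754 m³/s
= 2.754 × 1000 = 2754 L/s

2750 L/s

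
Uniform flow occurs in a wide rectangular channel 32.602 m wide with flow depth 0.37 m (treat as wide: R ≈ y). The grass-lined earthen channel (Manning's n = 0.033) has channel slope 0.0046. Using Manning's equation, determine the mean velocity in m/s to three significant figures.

1.06 m/s

A = b·y = 32.602 × 0.37 = 12.06 m²
Wide channel: R ≈ y = 0.37 m
Q = (1/n)·A·R^(2/3)·S^(1/2) = (1/0.033) × 12.06 × 0.3700^(2/3) × 0.0046^(1/2) = 12.78 m³/s
V = Q/A = 12.78/12.06 = 1.059 m/s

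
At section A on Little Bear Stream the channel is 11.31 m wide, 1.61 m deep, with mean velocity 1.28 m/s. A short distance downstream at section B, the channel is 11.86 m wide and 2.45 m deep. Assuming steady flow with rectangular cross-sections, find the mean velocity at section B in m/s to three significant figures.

0.802 m/s

Q = A₁V₁ = (11.31×1.61) × 1.28 = 23.31 m³/s
A₂ = 11.86 × 2.45 = 29.06 m²
V₂ = Q/A₂ = 23.31/29.06 = 0.8021 m/s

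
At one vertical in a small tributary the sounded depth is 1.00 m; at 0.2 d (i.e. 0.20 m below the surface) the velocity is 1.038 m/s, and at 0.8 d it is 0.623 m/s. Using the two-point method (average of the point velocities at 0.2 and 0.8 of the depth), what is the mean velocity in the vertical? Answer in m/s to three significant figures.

0.831 m/s

v̄ = (1.038 + 0.623) / 2 = 0.8305 m/s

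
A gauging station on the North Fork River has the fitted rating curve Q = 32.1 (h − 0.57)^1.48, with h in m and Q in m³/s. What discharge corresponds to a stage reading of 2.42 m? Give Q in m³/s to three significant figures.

79.8 m³/s

Q = 32.1 × (2.42 − 0.57)^1.48 = 32.1 × 1.85^1.48 = 79.78 m³/s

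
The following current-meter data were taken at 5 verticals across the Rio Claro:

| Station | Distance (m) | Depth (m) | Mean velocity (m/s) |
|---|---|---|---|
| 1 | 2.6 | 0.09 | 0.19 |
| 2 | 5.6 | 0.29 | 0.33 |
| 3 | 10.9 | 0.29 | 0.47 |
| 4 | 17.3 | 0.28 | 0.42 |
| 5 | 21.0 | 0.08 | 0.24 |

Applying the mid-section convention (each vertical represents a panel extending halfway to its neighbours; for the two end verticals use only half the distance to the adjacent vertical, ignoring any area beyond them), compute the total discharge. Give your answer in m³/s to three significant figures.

1.85 m³/s

w_1 = (5.6 − 2.6)/2 = 1.5 m; q_1 = 0.19 × 0.09 × 1.5 = 0.02565 m³/s
w_2 = (10.9 − 2.6)/2 = 4.15 m; q_2 = 0.33 × 0.29 × 4.15 = 0.3972 m³/s
w_3 = (17.3 − 5.6)/2 = 5.85 m; q_3 = 0.47 × 0.29 × 5.85 = 0.7974 m³/s
w_4 = (21.0 − 10.9)/2 = 5.05 m; q_4 = 0.42 × 0.28 × 5.05 = 0.5939 m³/s
w_5 = (21.0 − 17.3)/2 = 1.85 m; q_5 = 0.24 × 0.08 × 1.85 = 0.03552 m³/s
Q = Σ qᵢ = 1.850 m³/s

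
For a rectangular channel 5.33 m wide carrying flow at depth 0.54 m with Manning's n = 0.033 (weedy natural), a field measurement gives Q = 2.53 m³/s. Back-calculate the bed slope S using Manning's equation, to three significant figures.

A = b·y = 5.33 × 0.54 = 2.878 m²
P = b + 2y = 5.33 + 2×0.54 = 6.410 m
R = A/P = 2.878/6.410 = 0.4490 m
S = (Q·n / (1·A·R^(2/3)))² = (2.53×0.033 / (1×2.878×0.5864))² = 0.002447

0.00245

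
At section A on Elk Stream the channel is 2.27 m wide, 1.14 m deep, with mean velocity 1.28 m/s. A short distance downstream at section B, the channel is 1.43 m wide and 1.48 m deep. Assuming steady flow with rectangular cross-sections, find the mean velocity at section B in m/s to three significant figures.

Q = A₁V₁ = (2.27×1.14) × 1.28 = 3.312 m³/s
A₂ = 1.43 × 1.48 = 2.116 m²
V₂ = Q/A₂ = 3.312/2.116 = 1.565 m/s

1.57 m/s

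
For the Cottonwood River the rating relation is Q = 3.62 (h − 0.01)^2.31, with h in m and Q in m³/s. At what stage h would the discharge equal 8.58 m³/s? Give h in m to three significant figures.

1.46 m

h − h₀ = (Q/C)^(1/b) = (8.58/3.62)^(1/2.31) = 1.453 m
h = 0.01 + 1.453 = 1.463 m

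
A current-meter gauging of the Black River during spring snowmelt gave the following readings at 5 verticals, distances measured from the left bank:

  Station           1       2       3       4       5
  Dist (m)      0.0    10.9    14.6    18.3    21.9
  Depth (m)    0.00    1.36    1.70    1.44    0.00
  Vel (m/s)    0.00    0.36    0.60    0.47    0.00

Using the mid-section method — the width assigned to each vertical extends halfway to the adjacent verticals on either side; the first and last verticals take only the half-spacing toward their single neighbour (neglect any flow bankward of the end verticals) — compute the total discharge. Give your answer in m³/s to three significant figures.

w_2 = (14.6 − 0.0)/2 = 7.3 m; q_2 = 0.36 × 1.36 × 7.3 = 3.574 m³/s
w_3 = (18.3 − 10.9)/2 = 3.7 m; q_3 = 0.60 × 1.70 × 3.7 = 3.774 m³/s
w_4 = (21.9 − 14.6)/2 = 3.65 m; q_4 = 0.47 × 1.44 × 3.65 = 2.470 m³/s
Stations 1, 5 contribute zero (depth or velocity is 0).
Q = Σ qᵢ = 9.818 m³/s

9.82 m³/s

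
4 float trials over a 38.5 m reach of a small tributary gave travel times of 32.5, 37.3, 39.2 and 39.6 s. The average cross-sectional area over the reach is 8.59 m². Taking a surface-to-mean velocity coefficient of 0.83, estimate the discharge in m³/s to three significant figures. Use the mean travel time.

t̄ = (32.5 + 37.3 + 39.2 + 39.6) / 4 = 37.15 s
v_surface = L / t̄ = 38.5 / 37.15 = 1.036 m/s
v_mean = 0.83 × 1.036 = 0.8602 m/s
Q = A × v_mean = 8.59 × 0.8602 = 7.389 m³/s

7.39 m³/s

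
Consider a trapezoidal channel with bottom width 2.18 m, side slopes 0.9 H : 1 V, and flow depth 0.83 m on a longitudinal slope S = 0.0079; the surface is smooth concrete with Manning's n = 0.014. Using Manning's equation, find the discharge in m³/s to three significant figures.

A = (b + z·y)·y = (2.18 + 0.9×0.83)×0.83 = 2.429 m²
P = b + 2y√(1+z²) = 2.18 + 2×0.83×√(1+0.9²) = 4.413 m
R = A/P = 2.429/4.413 = 0.5505 m
Q = (1/n)·A·R^(2/3)·S^(1/2) = (1/0.014) × 2.429 × 0.5505^(2/3) × 0.0079^(1/2) = 10.36 m³/s

10.4 m³/s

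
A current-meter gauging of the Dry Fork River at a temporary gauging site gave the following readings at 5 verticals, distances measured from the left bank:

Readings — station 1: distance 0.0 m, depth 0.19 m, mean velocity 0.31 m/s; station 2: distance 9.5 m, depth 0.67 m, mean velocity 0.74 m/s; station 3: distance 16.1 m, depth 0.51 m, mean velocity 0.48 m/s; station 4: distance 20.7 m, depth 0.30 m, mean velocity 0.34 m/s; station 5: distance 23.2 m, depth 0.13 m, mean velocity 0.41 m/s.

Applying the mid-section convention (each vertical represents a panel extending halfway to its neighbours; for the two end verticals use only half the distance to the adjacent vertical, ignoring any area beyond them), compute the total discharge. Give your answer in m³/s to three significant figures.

w_1 = (9.5 − 0.0)/2 = 4.75 m; q_1 = 0.31 × 0.19 × 4.75 = 0.2798 m³/s
w_2 = (16.1 − 0.0)/2 = 8.05 m; q_2 = 0.74 × 0.67 × 8.05 = 3.991 m³/s
w_3 = (20.7 − 9.5)/2 = 5.6 m; q_3 = 0.48 × 0.51 × 5.6 = 1.371 m³/s
w_4 = (23.2 − 16.1)/2 = 3.55 m; q_4 = 0.34 × 0.30 × 3.55 = 0.3621 m³/s
w_5 = (23.2 − 20.7)/2 = 1.25 m; q_5 = 0.41 × 0.13 × 1.25 = 0.06663 m³/s
Q = Σ qᵢ = 6.071 m³/s

6.07 m³/s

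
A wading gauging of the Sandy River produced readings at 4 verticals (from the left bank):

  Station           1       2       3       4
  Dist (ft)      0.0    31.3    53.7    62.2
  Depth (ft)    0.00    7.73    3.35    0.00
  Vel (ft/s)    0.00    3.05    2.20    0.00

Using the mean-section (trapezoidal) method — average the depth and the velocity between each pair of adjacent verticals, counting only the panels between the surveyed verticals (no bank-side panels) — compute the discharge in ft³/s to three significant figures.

526 ft³/s

Panel 1-2: Δb = 31.3 ft, d̄ = (0.00+7.73)/2 = 3.865, v̄ = (0.00+3.05)/2 = 1.525 → q = 31.3×3.865×1.525 = 184.5 ft³/s
Panel 2-3: Δb = 22.4 ft, d̄ = (7.73+3.35)/2 = 5.54, v̄ = (3.05+2.20)/2 = 2.625 → q = 22.4×5.54×2.625 = 325.8 ft³/s
Panel 3-4: Δb = 8.5 ft, d̄ = (3.35+0.00)/2 = 1.675, v̄ = (2.20+0.00)/2 = 1.1 → q = 8.5×1.675×1.1 = 15.66 ft³/s
Q = Σ q = 525.9 ft³/s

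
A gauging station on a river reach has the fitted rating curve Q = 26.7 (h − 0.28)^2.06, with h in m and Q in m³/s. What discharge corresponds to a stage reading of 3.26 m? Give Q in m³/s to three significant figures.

Q = 26.7 × (3.26 − 0.28)^2.06 = 26.7 × 2.98^2.06 = 253.2 m³/s

253 m³/s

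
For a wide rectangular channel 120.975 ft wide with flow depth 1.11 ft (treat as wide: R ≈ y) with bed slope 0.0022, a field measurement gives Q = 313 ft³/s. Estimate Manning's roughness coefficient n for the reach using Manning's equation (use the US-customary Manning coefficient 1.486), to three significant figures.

A = b·y = 120.975 × 1.11 = 134.3 ft²
Wide channel: R ≈ y = 1.11 ft
n = (1.486/Q)·A·R^(2/3)·S^(1/2) = (1.486/313) × 134.3 × 1.072 × 0.04690 = 0.03206

0.0321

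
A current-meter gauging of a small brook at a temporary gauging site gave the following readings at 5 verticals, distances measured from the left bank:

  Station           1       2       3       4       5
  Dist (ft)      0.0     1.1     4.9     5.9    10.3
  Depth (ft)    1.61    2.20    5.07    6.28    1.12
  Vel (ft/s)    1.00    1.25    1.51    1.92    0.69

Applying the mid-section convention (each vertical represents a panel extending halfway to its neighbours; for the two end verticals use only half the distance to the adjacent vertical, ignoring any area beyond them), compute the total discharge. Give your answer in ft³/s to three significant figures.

w_1 = (1.1 − 0.0)/2 = 0.55 ft; q_1 = 1.00 × 1.61 × 0.55 = 0.8855 ft³/s
w_2 = (4.9 − 0.0)/2 = 2.45 ft; q_2 = 1.25 × 2.20 × 2.45 = 6.738 ft³/s
w_3 = (5.9 − 1.1)/2 = 2.4 ft; q_3 = 1.51 × 5.07 × 2.4 = 18.37 ft³/s
w_4 = (10.3 − 4.9)/2 = 2.7 ft; q_4 = 1.92 × 6.28 × 2.7 = 32.56 ft³/s
w_5 = (10.3 − 5.9)/2 = 2.2 ft; q_5 = 0.69 × 1.12 × 2.2 = 1.700 ft³/s
Q = Σ qᵢ = 60.25 ft³/s

60.3 ft³/s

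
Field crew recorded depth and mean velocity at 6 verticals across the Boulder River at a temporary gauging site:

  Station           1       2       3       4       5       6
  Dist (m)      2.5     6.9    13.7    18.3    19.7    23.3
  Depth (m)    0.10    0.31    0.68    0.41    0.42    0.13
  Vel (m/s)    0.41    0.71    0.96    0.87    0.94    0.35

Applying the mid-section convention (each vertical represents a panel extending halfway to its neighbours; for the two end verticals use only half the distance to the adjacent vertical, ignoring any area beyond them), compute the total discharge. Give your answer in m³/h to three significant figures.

w_1 = (6.9 − 2.5)/2 = 2.2 m; q_1 = 0.41 × 0.10 × 2.2 = 0.09020 m³/s
w_2 = (13.7 − 2.5)/2 = 5.6 m; q_2 = 0.71 × 0.31 × 5.6 = 1.233 m³/s
w_3 = (18.3 − 6.9)/2 = 5.7 m; q_3 = 0.96 × 0.68 × 5.7 = 3.721 m³/s
w_4 = (19.7 − 13.7)/2 = 3 m; q_4 = 0.87 × 0.41 × 3 = 1.070 m³/s
w_5 = (23.3 − 18.3)/2 = 2.5 m; q_5 = 0.94 × 0.42 × 2.5 = 0.9870 m³/s
w_6 = (23.3 − 19.7)/2 = 1.8 m; q_6 = 0.35 × 0.13 × 1.8 = 0.08190 m³/s
Q = Σ qᵢ = 7.183 m³/s
= 7.183 × 3600 = 25860 m³/h

25900 m³/h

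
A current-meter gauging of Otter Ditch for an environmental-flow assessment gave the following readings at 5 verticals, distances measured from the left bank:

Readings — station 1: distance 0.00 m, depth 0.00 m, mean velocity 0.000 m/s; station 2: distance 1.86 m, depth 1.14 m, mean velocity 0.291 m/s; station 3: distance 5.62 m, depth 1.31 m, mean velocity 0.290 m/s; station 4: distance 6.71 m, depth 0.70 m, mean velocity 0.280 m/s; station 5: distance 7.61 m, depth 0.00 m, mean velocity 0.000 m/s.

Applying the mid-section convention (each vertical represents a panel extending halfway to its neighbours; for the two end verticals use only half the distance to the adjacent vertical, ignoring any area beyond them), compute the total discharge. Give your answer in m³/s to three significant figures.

w_2 = (5.62 − 0.00)/2 = 2.81 m; q_2 = 0.291 × 1.14 × 2.81 = 0.9322 m³/s
w_3 = (6.71 − 1.86)/2 = 2.425 m; q_3 = 0.290 × 1.31 × 2.425 = 0.9213 m³/s
w_4 = (7.61 − 5.62)/2 = 0.995 m; q_4 = 0.280 × 0.70 × 0.995 = 0.1950 m³/s
Stations 1, 5 contribute zero (depth or velocity is 0).
Q = Σ qᵢ = 2.048 m³/s

2.05 m³/s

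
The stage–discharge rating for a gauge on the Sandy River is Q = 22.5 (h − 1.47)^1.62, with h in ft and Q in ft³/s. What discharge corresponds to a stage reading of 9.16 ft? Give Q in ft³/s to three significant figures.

613 ft³/s

Q = 22.5 × (9.16 − 1.47)^1.62 = 22.5 × 7.69^1.62 = 612.9 ft³/s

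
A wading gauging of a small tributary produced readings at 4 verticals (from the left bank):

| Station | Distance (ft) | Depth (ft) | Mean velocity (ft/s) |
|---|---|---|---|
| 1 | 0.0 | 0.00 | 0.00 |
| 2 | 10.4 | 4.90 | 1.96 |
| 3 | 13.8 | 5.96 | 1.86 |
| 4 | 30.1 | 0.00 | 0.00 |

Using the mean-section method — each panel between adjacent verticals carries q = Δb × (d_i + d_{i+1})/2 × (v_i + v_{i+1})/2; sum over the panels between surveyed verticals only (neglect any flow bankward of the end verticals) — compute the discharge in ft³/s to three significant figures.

105 ft³/s

Panel 1-2: Δb = 10.4 ft, d̄ = (0.00+4.90)/2 = 2.45, v̄ = (0.00+1.96)/2 = 0.98 → q = 10.4×2.45×0.98 = 24.97 ft³/s
Panel 2-3: Δb = 3.4 ft, d̄ = (4.90+5.96)/2 = 5.43, v̄ = (1.96+1.86)/2 = 1.91 → q = 3.4×5.43×1.91 = 35.26 ft³/s
Panel 3-4: Δb = 16.3 ft, d̄ = (5.96+0.00)/2 = 2.98, v̄ = (1.86+0.00)/2 = 0.93 → q = 16.3×2.98×0.93 = 45.17 ft³/s
Q = Σ q = 105.4 ft³/s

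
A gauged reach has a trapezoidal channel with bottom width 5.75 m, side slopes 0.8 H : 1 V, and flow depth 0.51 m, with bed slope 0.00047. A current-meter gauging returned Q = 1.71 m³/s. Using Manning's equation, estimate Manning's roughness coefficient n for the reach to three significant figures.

0.0232

A = (b + z·y)·y = (5.75 + 0.8×0.51)×0.51 = 3.141 m²
P = b + 2y√(1+z²) = 5.75 + 2×0.51×√(1+0.8²) = 7.056 m
R = A/P = 3.141/7.056 = 0.4451 m
n = (1/Q)·A·R^(2/3)·S^(1/2) = (1/1.71) × 3.141 × 0.5829 × 0.02168 = 0.02321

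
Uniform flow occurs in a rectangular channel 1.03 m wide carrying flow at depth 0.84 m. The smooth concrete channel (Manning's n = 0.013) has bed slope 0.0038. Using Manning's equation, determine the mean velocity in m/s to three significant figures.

A = b·y = 1.03 × 0.84 = 0.8652 m²
P = b + 2y = 1.03 + 2×0.84 = 2.710 m
R = A/P = 0.8652/2.710 = 0.3193 m
Q = (1/n)·A·R^(2/3)·S^(1/2) = (1/0.013) × 0.8652 × 0.3193^(2/3) × 0.0038^(1/2) = 1.916 m³/s
V = Q/A = 1.916/0.8652 = 2.215 m/s

2.22 m/s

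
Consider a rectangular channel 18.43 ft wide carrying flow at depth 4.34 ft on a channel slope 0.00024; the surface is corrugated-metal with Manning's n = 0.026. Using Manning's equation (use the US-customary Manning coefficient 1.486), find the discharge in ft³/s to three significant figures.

A = b·y = 18.43 × 4.34 = 79.99 ft²
P = b + 2y = 18.43 + 2×4.34 = 27.11 ft
R = A/P = 79.99/27.11 = 2.950 ft
Q = (1.486/n)·A·R^(2/3)·S^(1/2) = (1.486/0.026) × 79.99 × 2.950^(2/3) × 0.00024^(1/2) = 145.7 ft³/s

146 ft³/s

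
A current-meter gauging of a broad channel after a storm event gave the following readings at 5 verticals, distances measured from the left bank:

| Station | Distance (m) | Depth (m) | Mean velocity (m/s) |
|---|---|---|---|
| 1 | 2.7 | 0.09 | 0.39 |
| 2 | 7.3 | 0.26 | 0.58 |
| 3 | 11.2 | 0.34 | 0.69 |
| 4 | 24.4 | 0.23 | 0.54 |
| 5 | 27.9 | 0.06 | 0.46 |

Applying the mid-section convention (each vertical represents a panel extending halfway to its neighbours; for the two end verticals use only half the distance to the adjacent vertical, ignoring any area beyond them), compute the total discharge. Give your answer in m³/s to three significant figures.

w_1 = (7.3 − 2.7)/2 = 2.3 m; q_1 = 0.39 × 0.09 × 2.3 = 0.08073 m³/s
w_2 = (11.2 − 2.7)/2 = 4.25 m; q_2 = 0.58 × 0.26 × 4.25 = 0.6409 m³/s
w_3 = (24.4 − 7.3)/2 = 8.55 m; q_3 = 0.69 × 0.34 × 8.55 = 2.006 m³/s
w_4 = (27.9 − 11.2)/2 = 8.35 m; q_4 = 0.54 × 0.23 × 8.35 = 1.037 m³/s
w_5 = (27.9 − 24.4)/2 = 1.75 m; q_5 = 0.46 × 0.06 × 1.75 = 0.04830 m³/s
Q = Σ qᵢ = 3.813 m³/s

3.81 m³/s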